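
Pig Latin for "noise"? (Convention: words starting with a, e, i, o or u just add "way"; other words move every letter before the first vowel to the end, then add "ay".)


Word: "noise"
Starts with consonant(s) → move to end, add 'ay'
Consonant cluster: "n"
Pig Latin = "oisenay"


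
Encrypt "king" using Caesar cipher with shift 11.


Word: "king"
Shift: 11
Each letter → (letter + shift) mod 26:
  'k' (10) + 11 = 21 → 'v'
  'i' (8) + 11 = 19 → 't'
  'n' (13) + 11 = 24 → 'y'
  'g' (6) + 11 = 17 → 'r'
Result = "vtyr"


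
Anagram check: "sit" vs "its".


Word 1: "sit" → sorted: ist
Word 2: "its" → sorted: ist
Same letters? ist == ist
Anagram = Yes


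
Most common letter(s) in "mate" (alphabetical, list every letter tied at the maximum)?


Word: "mate"
Letter counts:
  'a': 1
  'e': 1
  'm': 1
  't': 1
Maximum count = 1
Most frequent = 'a', 'e', 'm', 't' (1 time each)


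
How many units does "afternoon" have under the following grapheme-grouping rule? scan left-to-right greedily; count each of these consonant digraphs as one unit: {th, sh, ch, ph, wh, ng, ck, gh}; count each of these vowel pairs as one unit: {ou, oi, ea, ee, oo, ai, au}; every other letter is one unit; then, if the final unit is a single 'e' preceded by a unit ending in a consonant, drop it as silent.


Word: "afternoon" (9 letters)
Left-to-right scan:
  [1] 'a' (letter)
  [2] 'f' (letter)
  [3] 't' (letter)
  [4] 'e' (letter)
  [5] 'r' (letter)
  [6] 'n' (letter)
  [7] 'oo' (vowel-pair)
  [8] 'n' (letter)
Units from scan: 8
Sound units = 8 units


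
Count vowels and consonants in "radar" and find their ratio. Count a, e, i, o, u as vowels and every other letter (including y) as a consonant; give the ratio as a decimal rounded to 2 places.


Word: "radar"
Vowels (a,e,i,o,u): 2
Consonants: 3
Ratio = 2/3
= 0.67


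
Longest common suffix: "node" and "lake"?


Word 1: "node"
Word 2: "lake"
Comparing from end:
  Pos -1: 'e' == 'e'
  Pos -2: 'd' != 'k' (stop)
LCS = "e" (length 1)


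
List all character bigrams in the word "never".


Word: "never" (length 5)
Number of bigrams = 5 - 2 + 1 = 4
  Position 0: "ne"
  Position 1: "ev"
  Position 2: "ve"
  Position 3: "er"
Bigrams = "ne", "ev", "ve", "er"


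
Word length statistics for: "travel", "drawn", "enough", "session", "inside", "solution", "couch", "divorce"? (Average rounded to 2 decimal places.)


Lengths: "travel"=6, "drawn"=5, "enough"=6, "session"=7, "inside"=6, "solution"=8, "couch"=5, "divorce"=7
Sum = 50, Count = 8
Average = 50/8 = 6.25
= avg=6.25, min=5, max=8


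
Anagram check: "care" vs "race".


Word 1: "care" → sorted: acer
Word 2: "race" → sorted: acer
Same letters? acer == acer
Anagram = Yes


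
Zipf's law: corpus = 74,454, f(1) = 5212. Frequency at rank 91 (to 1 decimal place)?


Zipf's law: f(r) = f(1) / r
f(1) = 5212
f(91) = 5212 / 91
= 57.3 occurrences


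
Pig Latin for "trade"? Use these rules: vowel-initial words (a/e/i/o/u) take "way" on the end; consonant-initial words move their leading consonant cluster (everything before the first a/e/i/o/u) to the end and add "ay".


Word: "trade"
Starts with consonant(s) → move to end, add 'ay'
Consonant cluster: "tr"
Pig Latin = "adetray"


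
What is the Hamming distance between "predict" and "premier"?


Comparing character by character (same length = 7):
  Pos 0: 'p' vs 'p' =
  Pos 1: 'r' vs 'r' =
  Pos 2: 'e' vs 'e' =
  Pos 3: 'd' vs 'm' !=
  Pos 4: 'i' vs 'i' =
  Pos 5: 'c' vs 'e' !=
  Pos 6: 't' vs 'r' !=
Hamming distance = 3


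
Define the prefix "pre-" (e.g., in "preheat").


Prefix: pre-
Example: preheat = pre- + heat
Meaning = before


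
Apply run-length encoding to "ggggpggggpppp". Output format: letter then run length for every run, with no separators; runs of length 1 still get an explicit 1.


String: "ggggpggggpppp"
Scanning for consecutive runs:
  'g' x 4
  'p' x 1
  'g' x 4
  'p' x 4
RLE = "g4p1g4p4"


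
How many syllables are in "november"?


Word: "november"
Syllable breakdown: no · vem · ber
Counting: 3 parts
= 3 syllables


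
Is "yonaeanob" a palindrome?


Word: "yonaeanob"
Reversed: "bonaeanoy"
Forward == Backward? yonaeanob != bonaeanoy
Palindrome = No


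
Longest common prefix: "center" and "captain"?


Word 1: "center"
Word 2: "captain"
Comparing from start:
  Pos 0: 'c' == 'c'
  Pos 1: 'e' != 'a' (stop)
LCP = "c" (length 1)


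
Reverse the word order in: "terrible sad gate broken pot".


Original: "terrible sad gate broken pot"
Words (1..n): terrible | sad | gate | broken | pot
Reversed (n..1): pot | broken | gate | sad | terrible
Result = "pot broken gate sad terrible"


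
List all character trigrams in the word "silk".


Word: "silk" (length 4)
Number of trigrams = 4 - 3 + 1 = 2
  Position 0: "sil"
  Position 1: "ilk"
Trigrams = "sil", "ilk"


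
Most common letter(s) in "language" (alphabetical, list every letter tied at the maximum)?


Word: "language"
Letter counts:
  'a': 2
  'e': 1
  'g': 2
  'l': 1
  'n': 1
  'u': 1
Maximum count = 2
Most frequent = 'a', 'g' (2 times each)


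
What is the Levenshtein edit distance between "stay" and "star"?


Word 1: "stay" (length 4)
Word 2: "star" (length 4)
One optimal edit sequence (insert/delete/substitute each cost 1):
  1. keep 's'
  2. keep 't'
  3. keep 'a'
  4. substitute 'y' -> 'r'  (+1)
Total edit operations: 1
Edit distance = 1


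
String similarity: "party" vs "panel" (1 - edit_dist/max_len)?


Word 1: "party" (length 5)
Word 2: "panel" (length 5)
One optimal edit sequence:
  1. keep 'p'
  2. keep 'a'
  3. substitute 'r' -> 'n'  (+1)
  4. substitute 't' -> 'e'  (+1)
  5. substitute 'y' -> 'l'  (+1)
Edit distance = 3
Max length = max(5, 5) = 5
Similarity = 1 - 3/5
= 0.4000


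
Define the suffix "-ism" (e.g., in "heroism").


Suffix: -ism
Example: heroism = hero + -ism
Meaning = belief / practice


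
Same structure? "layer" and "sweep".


Pattern of "layer": [0, 1, 2, 3, 4]
Pattern of "sweep": [0, 1, 2, 2, 3]
Patterns do not match
Same pattern = No


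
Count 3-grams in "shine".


Word: "shine" (length 5)
Number of 3-grams = length - 3 + 1 = 5 - 3 + 1
= 3


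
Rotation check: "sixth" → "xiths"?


Word: "sixth", Candidate: "xiths"
Method: check if candidate is substring of word+word
"sixthsixth" contains "xiths"? No
Is rotation = No


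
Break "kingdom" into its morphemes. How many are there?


Word: "kingdom"
Morphemes: king + -dom
Each morpheme carries meaning
= 2 morphemes


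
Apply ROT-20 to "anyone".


Word: "anyone"
Shift: 20
Each letter → (letter + shift) mod 26:
  'a' (0) + 20 = 20 → 'u'
  'n' (13) + 20 = 7 → 'h'
  'y' (24) + 20 = 18 → 's'
  'o' (14) + 20 = 8 → 'i'
  'n' (13) + 20 = 7 → 'h'
  'e' (4) + 20 = 24 → 'y'
Result = "uhsihy"


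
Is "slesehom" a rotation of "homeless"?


Word: "homeless", Candidate: "slesehom"
Method: check if candidate is substring of word+word
"homelesshomeless" contains "slesehom"? No
Is rotation = No


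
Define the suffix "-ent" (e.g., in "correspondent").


Suffix: -ent
Example: correspondent (correspond + -ent)
Meaning = one who / that which


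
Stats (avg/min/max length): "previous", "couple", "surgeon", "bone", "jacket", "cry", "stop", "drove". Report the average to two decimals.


Lengths: "previous"=8, "couple"=6, "surgeon"=7, "bone"=4, "jacket"=6, "cry"=3, "stop"=4, "drove"=5
Sum = 43, Count = 8
Average = 43/8 = 5.38
= avg=5.38, min=3, max=8


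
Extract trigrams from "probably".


Word: "probably" (length 8)
Number of trigrams = 8 - 3 + 1 = 6
  Position 0: "pro"
  Position 1: "rob"
  Position 2: "oba"
  Position 3: "bab"
  Position 4: "abl"
  Position 5: "bly"
Trigrams = "pro", "rob", "oba", "bab", "abl", "bly"


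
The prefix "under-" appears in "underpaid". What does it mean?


Prefix: under-
As in: underpaid -> under- + paid
Meaning = insufficient


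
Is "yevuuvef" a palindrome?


Word: "yevuuvef"
Reversed: "fevuuvey"
Forward == Backward? yevuuvef != fevuuvey
Palindrome = No


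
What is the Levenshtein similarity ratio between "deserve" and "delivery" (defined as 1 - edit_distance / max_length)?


Word 1: "deserve" (length 7)
Word 2: "delivery" (length 8)
One optimal edit sequence:
  1. keep 'd'
  2. keep 'e'
  3. insert 'l'  (+1)
  4. insert 'i'  (+1)
  5. substitute 's' -> 'v'  (+1)
  6. keep 'e'
  7. keep 'r'
  8. delete 'v'  (+1)
  9. substitute 'e' -> 'y'  (+1)
Edit distance = 5
Max length = max(7, 8) = 8
Similarity = 1 - 5/8
= 0.3750


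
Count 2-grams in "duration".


Word: "duration" (length 8)
Number of 2-grams = length - 2 + 1 = 8 - 2 + 1
= 7


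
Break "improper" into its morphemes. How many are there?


Word: "improper"
Morphemes: im- | proper
Each morpheme carries meaning
= 2 morphemes


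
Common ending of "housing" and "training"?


Word 1: "housing"
Word 2: "training"
Comparing from end:
  Pos -1: 'g' == 'g'
  Pos -2: 'n' == 'n'
  Pos -3: 'i' == 'i'
  Pos -4: 's' != 'n' (stop)
LCS = "ing" (length 3)


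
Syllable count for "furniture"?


Word: "furniture"
Syllable breakdown: fur-ni-ture
Counting: 3 parts
= 3 syllables


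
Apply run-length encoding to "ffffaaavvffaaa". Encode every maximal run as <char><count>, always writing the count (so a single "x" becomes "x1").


String: "ffffaaavvffaaa"
Scanning for consecutive runs:
  'f' x 4
  'a' x 3
  'v' x 2
  'f' x 2
  'a' x 3
RLE = "f4a3v2f2a3"


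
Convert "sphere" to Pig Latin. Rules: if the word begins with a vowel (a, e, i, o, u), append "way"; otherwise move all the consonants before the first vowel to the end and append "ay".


Word: "sphere"
Starts with consonant(s) → move to end, add 'ay'
Consonant cluster: "sph"
Pig Latin = "eresphay"


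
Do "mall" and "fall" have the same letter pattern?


Pattern of "mall": [0, 1, 2, 2]
Pattern of "fall": [0, 1, 2, 2]
Patterns match
Same pattern = Yes


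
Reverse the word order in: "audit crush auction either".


Original: "audit crush auction either"
Words (1..n): audit | crush | auction | either
Reversed (n..1): either | auction | crush | audit
Result = "either auction crush audit"


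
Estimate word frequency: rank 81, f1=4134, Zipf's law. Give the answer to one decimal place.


Zipf's law: f(r) = f(1) / r
f(1) = 4134
f(81) = 4134 / 81
= 51.0 occurrences


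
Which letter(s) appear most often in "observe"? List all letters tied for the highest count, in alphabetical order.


Word: "observe"
Letter counts:
  'b': 1
  'e': 2
  'o': 1
  'r': 1
  's': 1
  'v': 1
Maximum count = 2
Most frequent = 'e' (2 times each)


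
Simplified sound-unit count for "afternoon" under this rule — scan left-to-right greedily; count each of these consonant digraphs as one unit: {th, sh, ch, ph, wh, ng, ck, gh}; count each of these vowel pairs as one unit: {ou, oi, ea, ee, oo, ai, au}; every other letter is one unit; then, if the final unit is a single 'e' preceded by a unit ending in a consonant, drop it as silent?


Word: "afternoon" (9 letters)
Left-to-right scan:
  (1) 'a' (letter)
  (2) 'f' (letter)
  (3) 't' (letter)
  (4) 'e' (letter)
  (5) 'r' (letter)
  (6) 'n' (letter)
  (7) 'oo' (vowel-pair)
  (8) 'n' (letter)
Units from scan: 8
Sound units = 8 units


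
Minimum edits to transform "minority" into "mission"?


Word 1: "minority" (length 8)
Word 2: "mission" (length 7)
One optimal edit sequence (insert/delete/substitute each cost 1):
  1. keep 'm'
  2. keep 'i'
  3. delete 'n'  (+1)
  4. substitute 'o' -> 's'  (+1)
  5. substitute 'r' -> 's'  (+1)
  6. keep 'i'
  7. substitute 't' -> 'o'  (+1)
  8. substitute 'y' -> 'n'  (+1)
Total edit operations: 5
Edit distance = 5


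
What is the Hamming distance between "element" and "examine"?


Comparing character by character (same length = 7):
  Pos 0: 'e' vs 'e' =
  Pos 1: 'l' vs 'x' !=
  Pos 2: 'e' vs 'a' !=
  Pos 3: 'm' vs 'm' =
  Pos 4: 'e' vs 'i' !=
  Pos 5: 'n' vs 'n' =
  Pos 6: 't' vs 'e' !=
Hamming distance = 4


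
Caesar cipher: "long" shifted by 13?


Word: "long"
Shift: 13
Each letter → (letter + shift) mod 26:
  'l' (11) + 13 = 24 → 'y'
  'o' (14) + 13 = 1 → 'b'
  'n' (13) + 13 = 0 → 'a'
  'g' (6) + 13 = 19 → 't'
Result = "ybat"


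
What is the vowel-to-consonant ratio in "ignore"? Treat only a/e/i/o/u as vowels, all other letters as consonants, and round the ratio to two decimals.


Word: "ignore"
Vowels (a,e,i,o,u): 3
Consonants: 3
Ratio = 3/3
= 1.00


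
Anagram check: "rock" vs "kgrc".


Word 1: "rock" → sorted: ckor
Word 2: "kgrc" → sorted: cgkr
Same letters? ckor != cgkr
Anagram = No


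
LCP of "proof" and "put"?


Word 1: "proof"
Word 2: "put"
Comparing from start:
  Pos 0: 'p' == 'p'
  Pos 1: 'r' != 'u' (stop)
LCP = "p" (length 1)


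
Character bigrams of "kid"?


Word: "kid" (length 3)
Number of bigrams = 3 - 2 + 1 = 2
  Position 0: "ki"
  Position 1: "id"
Bigrams = "ki", "id"


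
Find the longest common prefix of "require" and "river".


Word 1: "require"
Word 2: "river"
Comparing from start:
  Pos 0: 'r' == 'r'
  Pos 1: 'e' != 'i' (stop)
LCP = "r" (length 1)


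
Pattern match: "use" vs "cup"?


Pattern of "use": [0, 1, 2]
Pattern of "cup": [0, 1, 2]
Patterns match
Same pattern = Yes


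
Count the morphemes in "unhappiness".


Word: "unhappiness"
Morphemes: un- + happi + -ness
Each morpheme carries meaning
= 3 morphemes


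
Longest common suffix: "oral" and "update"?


Word 1: "oral"
Word 2: "update"
Comparing from end:
  Pos -1: 'l' != 'e' (stop)
LCS = "" (length 0)


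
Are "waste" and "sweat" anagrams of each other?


Word 1: "waste" → sorted: aestw
Word 2: "sweat" → sorted: aestw
Same letters? aestw == aestw
Anagram = Yes


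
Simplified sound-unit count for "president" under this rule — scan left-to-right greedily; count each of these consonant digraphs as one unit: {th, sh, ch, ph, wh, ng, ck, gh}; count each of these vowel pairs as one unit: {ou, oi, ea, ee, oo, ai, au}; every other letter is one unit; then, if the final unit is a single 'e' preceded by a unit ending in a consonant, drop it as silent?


Word: "president" (9 letters)
Left-to-right scan:
  1. 'p' (letter)
  2. 'r' (letter)
  3. 'e' (letter)
  4. 's' (letter)
  5. 'i' (letter)
  6. 'd' (letter)
  7. 'e' (letter)
  8. 'n' (letter)
  9. 't' (letter)
Units from scan: 9
Sound units = 9 units


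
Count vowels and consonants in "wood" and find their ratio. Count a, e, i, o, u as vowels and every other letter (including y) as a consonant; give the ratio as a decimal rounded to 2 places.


Word: "wood"
Vowels (a,e,i,o,u): 2
Consonants: 2
Ratio = 2/2
= 1.00


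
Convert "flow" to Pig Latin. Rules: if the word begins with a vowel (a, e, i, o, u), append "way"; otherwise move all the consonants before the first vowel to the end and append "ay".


Word: "flow"
Starts with consonant(s) → move to end, add 'ay'
Consonant cluster: "fl"
Pig Latin = "owflay"


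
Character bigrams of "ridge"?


Word: "ridge" (length 5)
Number of bigrams = 5 - 2 + 1 = 4
  Position 0: "ri"
  Position 1: "id"
  Position 2: "dg"
  Position 3: "ge"
Bigrams = "ri", "id", "dg", "ge"


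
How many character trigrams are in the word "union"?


Word: "union" (length 5)
Number of 3-grams = length - 3 + 1 = 5 - 3 + 1
= 3


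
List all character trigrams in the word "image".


Word: "image" (length 5)
Number of trigrams = 5 - 3 + 1 = 3
  Position 0: "ima"
  Position 1: "mag"
  Position 2: "age"
Trigrams = "ima", "mag", "age"


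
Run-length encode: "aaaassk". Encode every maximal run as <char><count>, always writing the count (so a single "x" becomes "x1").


String: "aaaassk"
Scanning for consecutive runs:
  'a' x 4
  's' x 2
  'k' x 1
RLE = "a4s2k1"


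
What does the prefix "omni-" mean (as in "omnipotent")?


Prefix: omni-
Example: omnipotent (omni- + potent)
Meaning = all


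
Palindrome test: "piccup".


Word: "piccup"
Reversed: "puccip"
Forward == Backward? piccup != puccip
Palindrome = No


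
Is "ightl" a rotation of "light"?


Word: "light", Candidate: "ightl"
Method: check if candidate is substring of word+word
"lightlight" contains "ightl"? Yes
Is rotation = Yes


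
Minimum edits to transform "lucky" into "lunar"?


Word 1: "lucky" (length 5)
Word 2: "lunar" (length 5)
One optimal edit sequence (insert/delete/substitute each cost 1):
  1. keep 'l'
  2. keep 'u'
  3. substitute 'c' -> 'n'  (+1)
  4. substitute 'k' -> 'a'  (+1)
  5. substitute 'y' -> 'r'  (+1)
Total edit operations: 3
Edit distance = 3


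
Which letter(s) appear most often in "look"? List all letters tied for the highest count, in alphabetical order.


Word: "look"
Letter counts:
  'k': 1
  'l': 1
  'o': 2
Maximum count = 2
Most frequent = 'o' (2 times each)


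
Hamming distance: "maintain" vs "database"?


Comparing character by character (same length = 8):
  Pos 0: 'm' vs 'd' !=
  Pos 1: 'a' vs 'a' =
  Pos 2: 'i' vs 't' !=
  Pos 3: 'n' vs 'a' !=
  Pos 4: 't' vs 'b' !=
  Pos 5: 'a' vs 'a' =
  Pos 6: 'i' vs 's' !=
  Pos 7: 'n' vs 'e' !=
Hamming distance = 6


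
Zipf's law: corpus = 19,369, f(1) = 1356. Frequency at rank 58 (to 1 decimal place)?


Zipf's law: f(r) = f(1) / r
f(1) = 1356
f(58) = 1356 / 58
= 23.4 occurrences


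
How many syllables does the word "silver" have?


Word: "silver"
Syllable breakdown: sil · ver
Counting: 2 parts
= 2 syllables


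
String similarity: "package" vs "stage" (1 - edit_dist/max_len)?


Word 1: "package" (length 7)
Word 2: "stage" (length 5)
One optimal edit sequence:
  1. delete 'p'  (+1)
  2. delete 'a'  (+1)
  3. substitute 'c' -> 's'  (+1)
  4. substitute 'k' -> 't'  (+1)
  5. keep 'a'
  6. keep 'g'
  7. keep 'e'
Edit distance = 4
Max length = max(7, 5) = 7
Similarity = 1 - 4/7
= 0.4286


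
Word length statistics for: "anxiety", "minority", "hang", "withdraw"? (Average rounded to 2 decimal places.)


Lengths: "anxiety"=7, "minority"=8, "hang"=4, "withdraw"=8
Sum = 27, Count = 4
Average = 27/4 = 6.75
= avg=6.75, min=4, max=8


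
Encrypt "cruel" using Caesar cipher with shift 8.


Word: "cruel"
Shift: 8
Each letter → (letter + shift) mod 26:
  'c' (2) + 8 = 10 → 'k'
  'r' (17) + 8 = 25 → 'z'
  'u' (20) + 8 = 2 → 'c'
  'e' (4) + 8 = 12 → 'm'
  'l' (11) + 8 = 19 → 't'
Result = "kzcmt"


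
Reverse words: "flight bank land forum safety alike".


Original: "flight bank land forum safety alike"
Words (1..n): flight | bank | land | forum | safety | alike
Reversed (n..1): alike | safety | forum | land | bank | flight
Result = "alike safety forum land bank flight"


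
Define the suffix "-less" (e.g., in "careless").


Suffix: -less
Example: careless = care + -less
Meaning = without


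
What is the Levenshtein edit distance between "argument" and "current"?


Word 1: "argument" (length 8)
Word 2: "current" (length 7)
One optimal edit sequence (insert/delete/substitute each cost 1):
  1. delete 'a'  (+1)
  2. substitute 'r' -> 'c'  (+1)
  3. substitute 'g' -> 'u'  (+1)
  4. substitute 'u' -> 'r'  (+1)
  5. substitute 'm' -> 'r'  (+1)
  6. keep 'e'
  7. keep 'n'
  8. keep 't'
Total edit operations: 5
Edit distance = 5


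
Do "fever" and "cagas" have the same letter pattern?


Pattern of "fever": [0, 1, 2, 1, 3]
Pattern of "cagas": [0, 1, 2, 1, 3]
Patterns match
Same pattern = Yes


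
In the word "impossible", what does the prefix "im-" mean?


Prefix: im-
As in: impossible -> im- + possible
Meaning = not / into


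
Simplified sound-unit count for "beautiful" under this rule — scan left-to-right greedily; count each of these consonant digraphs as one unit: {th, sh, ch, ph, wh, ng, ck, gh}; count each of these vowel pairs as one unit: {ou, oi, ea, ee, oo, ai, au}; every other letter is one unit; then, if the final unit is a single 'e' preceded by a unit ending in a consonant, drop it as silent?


Word: "beautiful" (9 letters)
Left-to-right scan:
  (1) 'b' (letter)
  (2) 'ea' (vowel-pair)
  (3) 'u' (letter)
  (4) 't' (letter)
  (5) 'i' (letter)
  (6) 'f' (letter)
  (7) 'u' (letter)
  (8) 'l' (letter)
Units from scan: 8
Sound units = 8 units


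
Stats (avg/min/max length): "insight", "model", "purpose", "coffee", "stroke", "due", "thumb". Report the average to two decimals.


Lengths: "insight"=7, "model"=5, "purpose"=7, "coffee"=6, "stroke"=6, "due"=3, "thumb"=5
Sum = 39, Count = 7
Average = 39/7 = 5.57
= avg=5.57, min=3, max=7


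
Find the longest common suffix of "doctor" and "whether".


Word 1: "doctor"
Word 2: "whether"
Comparing from end:
  Pos -1: 'r' == 'r'
  Pos -2: 'o' != 'e' (stop)
LCS = "r" (length 1)


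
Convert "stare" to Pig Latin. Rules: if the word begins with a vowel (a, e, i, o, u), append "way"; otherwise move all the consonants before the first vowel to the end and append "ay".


Word: "stare"
Starts with consonant(s) → move to end, add 'ay'
Consonant cluster: "st"
Pig Latin = "arestay"


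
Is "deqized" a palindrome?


Word: "deqized"
Reversed: "deziqed"
Forward == Backward? deqized != deziqed
Palindrome = No


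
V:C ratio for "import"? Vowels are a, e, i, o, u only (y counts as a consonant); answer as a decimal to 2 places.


Word: "import"
Vowels (a,e,i,o,u): 2
Consonants: 4
Ratio = 2/4
= 0.50


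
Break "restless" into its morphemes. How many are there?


Word: "restless"
Morphemes: rest + -less
Each morpheme carries meaning
= 2 morphemes


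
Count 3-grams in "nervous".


Word: "nervous" (length 7)
Number of 3-grams = length - 3 + 1 = 7 - 3 + 1
= 5


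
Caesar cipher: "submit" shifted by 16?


Word: "submit"
Shift: 16
Each letter → (letter + shift) mod 26:
  's' (18) + 16 = 8 → 'i'
  'u' (20) + 16 = 10 → 'k'
  'b' (1) + 16 = 17 → 'r'
  'm' (12) + 16 = 2 → 'c'
  'i' (8) + 16 = 24 → 'y'
  't' (19) + 16 = 9 → 'j'
Result = "ikrcyj"


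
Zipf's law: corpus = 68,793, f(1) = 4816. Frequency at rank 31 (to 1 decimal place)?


Zipf's law: f(r) = f(1) / r
f(1) = 4816
f(31) = 4816 / 31
= 155.4 occurrences


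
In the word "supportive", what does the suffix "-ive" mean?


Suffix: -ive
As in: supportive -> support + -ive
Meaning = tending to


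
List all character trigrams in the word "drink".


Word: "drink" (length 5)
Number of trigrams = 5 - 3 + 1 = 3
  Position 0: "dri"
  Position 1: "rin"
  Position 2: "ink"
Trigrams = "dri", "rin", "ink"


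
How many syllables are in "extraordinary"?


Word: "extraordinary"
Syllable breakdown: ex | traor | di | nar | y
Counting: 5 parts
= 5 syllables


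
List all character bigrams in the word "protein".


Word: "protein" (length 7)
Number of bigrams = 7 - 2 + 1 = 6
  Position 0: "pr"
  Position 1: "ro"
  Position 2: "ot"
  Position 3: "te"
  Position 4: "ei"
  Position 5: "in"
Bigrams = "pr", "ro", "ot", "te", "ei", "in"


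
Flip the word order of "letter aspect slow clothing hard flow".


Original: "letter aspect slow clothing hard flow"
Words (1..n): letter | aspect | slow | clothing | hard | flow
Reversed (n..1): flow | hard | clothing | slow | aspect | letter
Result = "flow hard clothing slow aspect letter"


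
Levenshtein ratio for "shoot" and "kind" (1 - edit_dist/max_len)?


Word 1: "shoot" (length 5)
Word 2: "kind" (length 4)
One optimal edit sequence:
  1. delete 's'  (+1)
  2. substitute 'h' -> 'k'  (+1)
  3. substitute 'o' -> 'i'  (+1)
  4. substitute 'o' -> 'n'  (+1)
  5. substitute 't' -> 'd'  (+1)
Edit distance = 5
Max length = max(5, 4) = 5
Similarity = 1 - 5/5
= 0.0000


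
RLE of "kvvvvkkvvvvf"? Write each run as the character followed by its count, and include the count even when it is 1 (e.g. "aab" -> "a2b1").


String: "kvvvvkkvvvvf"
Scanning for consecutive runs:
  'k' x 1
  'v' x 4
  'k' x 2
  'v' x 4
  'f' x 1
RLE = "k1v4k2v4f1"


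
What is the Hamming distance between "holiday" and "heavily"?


Comparing character by character (same length = 7):
  Pos 0: 'h' vs 'h' =
  Pos 1: 'o' vs 'e' !=
  Pos 2: 'l' vs 'a' !=
  Pos 3: 'i' vs 'v' !=
  Pos 4: 'd' vs 'i' !=
  Pos 5: 'a' vs 'l' !=
  Pos 6: 'y' vs 'y' =
Hamming distance = 5


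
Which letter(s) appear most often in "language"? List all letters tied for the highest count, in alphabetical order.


Word: "language"
Letter counts:
  'a': 2
  'e': 1
  'g': 2
  'l': 1
  'n': 1
  'u': 1
Maximum count = 2
Most frequent = 'a', 'g' (2 times each)


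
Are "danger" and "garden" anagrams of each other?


Word 1: "danger" → sorted: adegnr
Word 2: "garden" → sorted: adegnr
Same letters? adegnr == adegnr
Anagram = Yes


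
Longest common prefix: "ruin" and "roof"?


Word 1: "ruin"
Word 2: "roof"
Comparing from start:
  Pos 0: 'r' == 'r'
  Pos 1: 'u' != 'o' (stop)
LCP = "r" (length 1)


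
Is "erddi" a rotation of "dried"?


Word: "dried", Candidate: "erddi"
Method: check if candidate is substring of word+word
"drieddried" contains "erddi"? No
Is rotation = No


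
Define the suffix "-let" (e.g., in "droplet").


Suffix: -let
Example: droplet = drop + -let
Meaning = small


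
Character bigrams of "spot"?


Word: "spot" (length 4)
Number of bigrams = 4 - 2 + 1 = 3
  Position 0: "sp"
  Position 1: "po"
  Position 2: "ot"
Bigrams = "sp", "po", "ot"


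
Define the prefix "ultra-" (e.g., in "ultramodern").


Prefix: ultra-
Example: ultramodern = ultra- + modern
Meaning = beyond


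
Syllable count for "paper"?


Word: "paper"
Syllable breakdown: pa · per
Counting: 2 parts
= 2 syllables


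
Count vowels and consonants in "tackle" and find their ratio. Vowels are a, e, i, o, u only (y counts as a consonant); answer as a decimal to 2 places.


Word: "tackle"
Vowels (a,e,i,o,u): 2
Consonants: 4
Ratio = 2/4
= 0.50


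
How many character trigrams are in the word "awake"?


Word: "awake" (length 5)
Number of 3-grams = length - 3 + 1 = 5 - 3 + 1
= 3


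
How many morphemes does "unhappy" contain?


Word: "unhappy"
Morphemes: un- / happy
Each morpheme carries meaning
= 2 morphemes


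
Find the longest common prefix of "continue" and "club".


Word 1: "continue"
Word 2: "club"
Comparing from start:
  Pos 0: 'c' == 'c'
  Pos 1: 'o' != 'l' (stop)
LCP = "c" (length 1)


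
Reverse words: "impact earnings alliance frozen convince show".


Original: "impact earnings alliance frozen convince show"
Words (1..n): impact | earnings | alliance | frozen | convince | show
Reversed (n..1): show | convince | frozen | alliance | earnings | impact
Result = "show convince frozen alliance earnings impact"


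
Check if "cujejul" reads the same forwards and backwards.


Word: "cujejul"
Reversed: "lujejuc"
Forward == Backward? cujejul != lujejuc
Palindrome = No


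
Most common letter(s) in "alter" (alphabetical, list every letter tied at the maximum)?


Word: "alter"
Letter counts:
  'a': 1
  'e': 1
  'l': 1
  'r': 1
  't': 1
Maximum count = 1
Most frequent = 'a', 'e', 'l', 'r', 't' (1 time each)


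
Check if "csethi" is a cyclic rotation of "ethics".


Word: "ethics", Candidate: "csethi"
Method: check if candidate is substring of word+word
"ethicsethics" contains "csethi"? Yes
Is rotation = Yes


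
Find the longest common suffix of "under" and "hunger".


Word 1: "under"
Word 2: "hunger"
Comparing from end:
  Pos -1: 'r' == 'r'
  Pos -2: 'e' == 'e'
  Pos -3: 'd' != 'g' (stop)
LCS = "er" (length 2)


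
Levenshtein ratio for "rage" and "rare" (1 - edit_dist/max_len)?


Word 1: "rage" (length 4)
Word 2: "rare" (length 4)
One optimal edit sequence:
  1. keep 'r'
  2. keep 'a'
  3. substitute 'g' -> 'r'  (+1)
  4. keep 'e'
Edit distance = 1
Max length = max(4, 4) = 4
Similarity = 1 - 1/4
= 0.7500


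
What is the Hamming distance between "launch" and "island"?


Comparing character by character (same length = 6):
  Pos 0: 'l' vs 'i' !=
  Pos 1: 'a' vs 's' !=
  Pos 2: 'u' vs 'l' !=
  Pos 3: 'n' vs 'a' !=
  Pos 4: 'c' vs 'n' !=
  Pos 5: 'h' vs 'd' !=
Hamming distance = 6


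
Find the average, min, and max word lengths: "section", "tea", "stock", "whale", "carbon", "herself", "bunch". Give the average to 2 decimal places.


Lengths: "section"=7, "tea"=3, "stock"=5, "whale"=5, "carbon"=6, "herself"=7, "bunch"=5
Sum = 38, Count = 7
Average = 38/7 = 5.43
= avg=5.43, min=3, max=7


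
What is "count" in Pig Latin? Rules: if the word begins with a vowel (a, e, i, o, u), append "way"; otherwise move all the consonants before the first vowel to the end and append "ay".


Word: "count"
Starts with consonant(s) → move to end, add 'ay'
Consonant cluster: "c"
Pig Latin = "ountcay"


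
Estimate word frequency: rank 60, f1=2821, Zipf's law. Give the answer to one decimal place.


Zipf's law: f(r) = f(1) / r
f(1) = 2821
f(60) = 2821 / 60
= 47.0 occurrences


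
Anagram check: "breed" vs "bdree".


Word 1: "breed" → sorted: bdeer
Word 2: "bdree" → sorted: bdeer
Same letters? bdeer == bdeer
Anagram = Yes


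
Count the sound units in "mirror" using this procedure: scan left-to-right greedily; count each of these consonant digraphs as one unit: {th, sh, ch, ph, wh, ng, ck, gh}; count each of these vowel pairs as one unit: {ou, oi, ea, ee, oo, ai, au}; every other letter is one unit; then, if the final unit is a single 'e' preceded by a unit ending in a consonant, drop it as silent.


Word: "mirror" (6 letters)
Left-to-right scan:
  1. 'm' (letter)
  2. 'i' (letter)
  3. 'r' (letter)
  4. 'r' (letter)
  5. 'o' (letter)
  6. 'r' (letter)
Units from scan: 6
Sound units = 6 units


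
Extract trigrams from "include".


Word: "include" (length 7)
Number of trigrams = 7 - 3 + 1 = 5
  Position 0: "inc"
  Position 1: "ncl"
  Position 2: "clu"
  Position 3: "lud"
  Position 4: "ude"
Trigrams = "inc", "ncl", "clu", "lud", "ude"


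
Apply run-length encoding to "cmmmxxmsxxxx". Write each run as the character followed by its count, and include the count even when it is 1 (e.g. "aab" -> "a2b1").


String: "cmmmxxmsxxxx"
Scanning for consecutive runs:
  'c' x 1
  'm' x 3
  'x' x 2
  'm' x 1
  's' x 1
  'x' x 4
RLE = "c1m3x2m1s1x4"


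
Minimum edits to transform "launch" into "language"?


Word 1: "launch" (length 6)
Word 2: "language" (length 8)
One optimal edit sequence (insert/delete/substitute each cost 1):
  1. keep 'l'
  2. keep 'a'
  3. insert 'n'  (+1)
  4. insert 'g'  (+1)
  5. keep 'u'
  6. substitute 'n' -> 'a'  (+1)
  7. substitute 'c' -> 'g'  (+1)
  8. substitute 'h' -> 'e'  (+1)
Total edit operations: 5
Edit distance = 5


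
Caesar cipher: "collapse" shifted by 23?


Word: "collapse"
Shift: 23
Each letter → (letter + shift) mod 26:
  'c' (2) + 23 = 25 → 'z'
  'o' (14) + 23 = 11 → 'l'
  'l' (11) + 23 = 8 → 'i'
  'l' (11) + 23 = 8 → 'i'
  'a' (0) + 23 = 23 → 'x'
  'p' (15) + 23 = 12 → 'm'
  's' (18) + 23 = 15 → 'p'
  'e' (4) + 23 = 1 → 'b'
Result = "zliixmpb"


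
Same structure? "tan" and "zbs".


Pattern of "tan": [0, 1, 2]
Pattern of "zbs": [0, 1, 2]
Patterns match
Same pattern = Yes


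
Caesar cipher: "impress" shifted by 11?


Word: "impress"
Shift: 11
Each letter → (letter + shift) mod 26:
  'i' (8) + 11 = 19 → 't'
  'm' (12) + 11 = 23 → 'x'
  'p' (15) + 11 = 0 → 'a'
  'r' (17) + 11 = 2 → 'c'
  'e' (4) + 11 = 15 → 'p'
  's' (18) + 11 = 3 → 'd'
  's' (18) + 11 = 3 → 'd'
Result = "txacpdd"


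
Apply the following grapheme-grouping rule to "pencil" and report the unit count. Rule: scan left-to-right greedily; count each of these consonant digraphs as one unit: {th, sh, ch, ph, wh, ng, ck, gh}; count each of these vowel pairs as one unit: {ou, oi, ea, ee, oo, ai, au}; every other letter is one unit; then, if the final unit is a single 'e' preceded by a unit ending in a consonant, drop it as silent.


Word: "pencil" (6 letters)
Left-to-right scan:
  (1) 'p' (letter)
  (2) 'e' (letter)
  (3) 'n' (letter)
  (4) 'c' (letter)
  (5) 'i' (letter)
  (6) 'l' (letter)
Units from scan: 6
Sound units = 6 units


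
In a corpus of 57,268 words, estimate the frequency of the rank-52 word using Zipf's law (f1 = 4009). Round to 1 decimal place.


Zipf's law: f(r) = f(1) / r
f(1) = 4009
f(52) = 4009 / 52
= 77.1 occurrences


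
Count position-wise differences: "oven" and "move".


Comparing character by character (same length = 4):
  Pos 0: 'o' vs 'm' !=
  Pos 1: 'v' vs 'o' !=
  Pos 2: 'e' vs 'v' !=
  Pos 3: 'n' vs 'e' !=
Hamming distance = 4


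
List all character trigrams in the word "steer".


Word: "steer" (length 5)
Number of trigrams = 5 - 3 + 1 = 3
  Position 0: "ste"
  Position 1: "tee"
  Position 2: "eer"
Trigrams = "ste", "tee", "eer"


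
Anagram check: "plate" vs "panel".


Word 1: "plate" → sorted: aelpt
Word 2: "panel" → sorted: aelnp
Same letters? aelpt != aelnp
Anagram = No


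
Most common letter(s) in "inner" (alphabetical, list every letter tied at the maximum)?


Word: "inner"
Letter counts:
  'e': 1
  'i': 1
  'n': 2
  'r': 1
Maximum count = 2
Most frequent = 'n' (2 times each)


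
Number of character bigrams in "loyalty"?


Word: "loyalty" (length 7)
Number of 2-grams = length - 2 + 1 = 7 - 2 + 1
= 6


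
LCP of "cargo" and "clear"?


Word 1: "cargo"
Word 2: "clear"
Comparing from start:
  Pos 0: 'c' == 'c'
  Pos 1: 'a' != 'l' (stop)
LCP = "c" (length 1)


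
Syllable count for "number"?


Word: "number"
Syllable breakdown: num-ber
Counting: 2 parts
= 2 syllables


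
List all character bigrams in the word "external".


Word: "external" (length 8)
Number of bigrams = 8 - 2 + 1 = 7
  Position 0: "ex"
  Position 1: "xt"
  Position 2: "te"
  Position 3: "er"
  Position 4: "rn"
  Position 5: "na"
  Position 6: "al"
Bigrams = "ex", "xt", "te", "er", "rn", "na", "al"


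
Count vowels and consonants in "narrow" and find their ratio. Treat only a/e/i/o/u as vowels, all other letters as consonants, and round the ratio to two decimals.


Word: "narrow"
Vowels (a,e,i,o,u): 2
Consonants: 4
Ratio = 2/4
= 0.50


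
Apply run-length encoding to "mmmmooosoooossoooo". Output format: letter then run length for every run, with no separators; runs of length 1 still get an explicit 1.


String: "mmmmooosoooossoooo"
Scanning for consecutive runs:
  'm' x 4
  'o' x 3
  's' x 1
  'o' x 4
  's' x 2
  'o' x 4
RLE = "m4o3s1o4s2o4"


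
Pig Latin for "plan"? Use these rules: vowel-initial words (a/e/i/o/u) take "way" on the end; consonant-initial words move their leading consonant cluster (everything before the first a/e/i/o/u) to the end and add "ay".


Word: "plan"
Starts with consonant(s) → move to end, add 'ay'
Consonant cluster: "pl"
Pig Latin = "anplay"


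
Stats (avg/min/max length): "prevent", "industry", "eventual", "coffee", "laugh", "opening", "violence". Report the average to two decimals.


Lengths: "prevent"=7, "industry"=8, "eventual"=8, "coffee"=6, "laugh"=5, "opening"=7, "violence"=8
Sum = 49, Count = 7
Average = 49/7 = 7.00
= avg=7.00, min=5, max=8


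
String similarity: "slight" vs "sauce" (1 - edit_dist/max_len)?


Word 1: "slight" (length 6)
Word 2: "sauce" (length 5)
One optimal edit sequence:
  1. keep 's'
  2. delete 'l'  (+1)
  3. substitute 'i' -> 'a'  (+1)
  4. substitute 'g' -> 'u'  (+1)
  5. substitute 'h' -> 'c'  (+1)
  6. substitute 't' -> 'e'  (+1)
Edit distance = 5
Max length = max(6, 5) = 6
Similarity = 1 - 5/6
= 0.1667


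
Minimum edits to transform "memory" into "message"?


Word 1: "memory" (length 6)
Word 2: "message" (length 7)
One optimal edit sequence (insert/delete/substitute each cost 1):
  1. keep 'm'
  2. keep 'e'
  3. insert 's'  (+1)
  4. substitute 'm' -> 's'  (+1)
  5. substitute 'o' -> 'a'  (+1)
  6. substitute 'r' -> 'g'  (+1)
  7. substitute 'y' -> 'e'  (+1)
Total edit operations: 5
Edit distance = 5


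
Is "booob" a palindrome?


Word: "booob"
Reversed: "booob"
Forward == Backward? booob == booob
Palindrome = Yes


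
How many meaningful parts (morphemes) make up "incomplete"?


Word: "incomplete"
Morphemes: in- + complete
Each morpheme carries meaning
= 2 morphemes


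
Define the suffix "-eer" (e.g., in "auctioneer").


Suffix: -eer
Example: auctioneer (auction + -eer)
Meaning = one who is concerned with


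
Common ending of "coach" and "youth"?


Word 1: "coach"
Word 2: "youth"
Comparing from end:
  Pos -1: 'h' == 'h'
  Pos -2: 'c' != 't' (stop)
LCS = "h" (length 1)


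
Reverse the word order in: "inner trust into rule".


Original: "inner trust into rule"
Words (1..n): inner | trust | into | rule
Reversed (n..1): rule | into | trust | inner
Result = "rule into trust inner"


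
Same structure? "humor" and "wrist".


Pattern of "humor": [0, 1, 2, 3, 4]
Pattern of "wrist": [0, 1, 2, 3, 4]
Patterns match
Same pattern = Yes


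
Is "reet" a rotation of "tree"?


Word: "tree", Candidate: "reet"
Method: check if candidate is substring of word+word
"treetree" contains "reet"? Yes
Is rotation = Yes


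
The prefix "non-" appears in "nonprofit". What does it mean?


Prefix: non-
Example: nonprofit = non- + profit
Meaning = not


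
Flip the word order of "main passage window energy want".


Original: "main passage window energy want"
Words (1..n): main | passage | window | energy | want
Reversed (n..1): want | energy | window | passage | main
Result = "want energy window passage main"


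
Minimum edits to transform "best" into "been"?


Word 1: "best" (length 4)
Word 2: "been" (length 4)
One optimal edit sequence (insert/delete/substitute each cost 1):
  1. keep 'b'
  2. keep 'e'
  3. substitute 's' -> 'e'  (+1)
  4. substitute 't' -> 'n'  (+1)
Total edit operations: 2
Edit distance = 2


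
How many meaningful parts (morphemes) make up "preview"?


Word: "preview"
Morphemes: pre- / view
Each morpheme carries meaning
= 2 morphemes


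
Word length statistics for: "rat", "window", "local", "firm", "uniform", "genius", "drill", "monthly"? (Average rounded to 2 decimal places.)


Lengths: "rat"=3, "window"=6, "local"=5, "firm"=4, "uniform"=7, "genius"=6, "drill"=5, "monthly"=7
Sum = 43, Count = 8
Average = 43/8 = 5.38
= avg=5.38, min=3, max=7


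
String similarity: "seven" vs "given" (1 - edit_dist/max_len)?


Word 1: "seven" (length 5)
Word 2: "given" (length 5)
One optimal edit sequence:
  1. substitute 's' -> 'g'  (+1)
  2. substitute 'e' -> 'i'  (+1)
  3. keep 'v'
  4. keep 'e'
  5. keep 'n'
Edit distance = 2
Max length = max(5, 5) = 5
Similarity = 1 - 2/5
= 0.6000


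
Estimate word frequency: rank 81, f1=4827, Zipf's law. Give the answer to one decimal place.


Zipf's law: f(r) = f(1) / r
f(1) = 4827
f(81) = 4827 / 81
= 59.6 occurrences


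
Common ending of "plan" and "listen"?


Word 1: "plan"
Word 2: "listen"
Comparing from end:
  Pos -1: 'n' == 'n'
  Pos -2: 'a' != 'e' (stop)
LCS = "n" (length 1)


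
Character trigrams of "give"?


Word: "give" (length 4)
Number of trigrams = 4 - 3 + 1 = 2
  Position 0: "giv"
  Position 1: "ive"
Trigrams = "giv", "ive"


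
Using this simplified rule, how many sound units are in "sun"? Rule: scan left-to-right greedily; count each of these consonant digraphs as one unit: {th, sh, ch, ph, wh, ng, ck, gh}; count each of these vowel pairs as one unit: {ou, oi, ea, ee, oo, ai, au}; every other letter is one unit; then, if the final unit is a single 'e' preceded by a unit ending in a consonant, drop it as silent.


Word: "sun" (3 letters)
Left-to-right scan:
  (1) 's' (letter)
  (2) 'u' (letter)
  (3) 'n' (letter)
Units from scan: 3
Sound units = 3 units


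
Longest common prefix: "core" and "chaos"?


Word 1: "core"
Word 2: "chaos"
Comparing from start:
  Pos 0: 'c' == 'c'
  Pos 1: 'o' != 'h' (stop)
LCP = "c" (length 1)


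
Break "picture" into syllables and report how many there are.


Word: "picture"
Syllable breakdown: pic · ture
Counting: 2 parts
= 2 syllables
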